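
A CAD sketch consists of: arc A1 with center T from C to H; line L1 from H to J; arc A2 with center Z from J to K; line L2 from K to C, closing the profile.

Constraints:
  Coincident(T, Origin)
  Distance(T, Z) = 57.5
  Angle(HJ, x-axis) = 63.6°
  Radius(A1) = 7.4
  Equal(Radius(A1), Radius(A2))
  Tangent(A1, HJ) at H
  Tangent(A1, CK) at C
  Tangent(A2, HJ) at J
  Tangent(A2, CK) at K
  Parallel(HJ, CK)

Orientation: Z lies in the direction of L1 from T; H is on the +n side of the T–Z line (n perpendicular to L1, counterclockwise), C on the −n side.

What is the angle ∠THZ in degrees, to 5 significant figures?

82.667°

T is at the origin and Z lies 57.5 along u from T, so Z = 57.5·u = (25.567, 51.503). Tangency of A1 to both parallel lines with radius 7.4 puts H and C at T ± 7.4·n: H = (-6.6283, 3.2903), C = (6.6283, -3.2903). Then cos ∠THZ = HT·HZ / (|HT||HZ|), giving 82.667°.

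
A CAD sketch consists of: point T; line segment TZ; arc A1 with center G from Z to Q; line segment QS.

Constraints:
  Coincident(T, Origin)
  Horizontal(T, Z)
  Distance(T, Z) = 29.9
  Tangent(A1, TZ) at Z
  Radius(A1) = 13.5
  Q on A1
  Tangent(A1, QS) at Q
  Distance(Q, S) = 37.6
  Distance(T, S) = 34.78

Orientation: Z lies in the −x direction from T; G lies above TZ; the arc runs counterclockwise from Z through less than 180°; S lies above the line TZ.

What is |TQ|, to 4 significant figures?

19.99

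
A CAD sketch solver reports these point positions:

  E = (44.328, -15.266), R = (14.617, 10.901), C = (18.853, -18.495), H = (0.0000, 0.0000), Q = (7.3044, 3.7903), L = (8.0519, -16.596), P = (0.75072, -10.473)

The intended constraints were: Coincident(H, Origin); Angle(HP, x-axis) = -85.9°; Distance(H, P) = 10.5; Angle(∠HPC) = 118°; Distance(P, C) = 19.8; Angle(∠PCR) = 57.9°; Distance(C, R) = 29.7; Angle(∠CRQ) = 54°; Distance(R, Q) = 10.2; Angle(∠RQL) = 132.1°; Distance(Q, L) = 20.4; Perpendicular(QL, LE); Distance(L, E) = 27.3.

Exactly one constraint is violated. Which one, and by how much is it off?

Distance(L, E) = 27.3 — off by 9.00.

H = (0.00, 0.00) ✓; HP at -85.90° ✓; |HP| = 10.50 ✓; ∠HPC = 118.0° ✓; |PC| = 19.80 ✓; ∠PCR = 57.90° ✓; |CR| = 29.70 ✓; ∠CRQ = 54.00° ✓; |RQ| = 10.20 ✓; ∠RQL = 132.1° ✓; |QL| = 20.40 ✓; ∠(QL, LE) = 90.00° ✓; |LE| = 36.30 ✗.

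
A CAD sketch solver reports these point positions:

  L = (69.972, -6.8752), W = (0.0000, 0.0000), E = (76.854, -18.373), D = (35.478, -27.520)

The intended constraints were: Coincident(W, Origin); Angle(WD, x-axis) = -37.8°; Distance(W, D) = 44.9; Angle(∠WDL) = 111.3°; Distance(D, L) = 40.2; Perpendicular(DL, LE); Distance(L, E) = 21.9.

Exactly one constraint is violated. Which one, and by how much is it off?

Distance(L, E) = 21.9 — off by 8.50.

W = (0.00, 0.00) ✓; WD at -37.80° ✓; |WD| = 44.90 ✓; ∠WDL = 111.3° ✓; |DL| = 40.20 ✓; ∠(DL, LE) = 90.00° ✓; |LE| = 13.40 ✗.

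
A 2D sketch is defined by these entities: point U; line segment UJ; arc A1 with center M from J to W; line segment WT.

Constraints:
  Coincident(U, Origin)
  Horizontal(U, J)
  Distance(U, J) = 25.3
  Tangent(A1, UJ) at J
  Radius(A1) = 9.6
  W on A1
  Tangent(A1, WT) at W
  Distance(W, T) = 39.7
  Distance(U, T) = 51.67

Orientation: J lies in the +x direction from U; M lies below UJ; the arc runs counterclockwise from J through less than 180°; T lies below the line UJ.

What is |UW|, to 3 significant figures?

18.4

Checks: ∠(MJ, JU) = 90.00° ✓; |MW| = 9.600 ✓; ∠(MW, WT) = 90.00° ✓; |WT| = 39.70 ✓; |UT| = 51.67 ✓.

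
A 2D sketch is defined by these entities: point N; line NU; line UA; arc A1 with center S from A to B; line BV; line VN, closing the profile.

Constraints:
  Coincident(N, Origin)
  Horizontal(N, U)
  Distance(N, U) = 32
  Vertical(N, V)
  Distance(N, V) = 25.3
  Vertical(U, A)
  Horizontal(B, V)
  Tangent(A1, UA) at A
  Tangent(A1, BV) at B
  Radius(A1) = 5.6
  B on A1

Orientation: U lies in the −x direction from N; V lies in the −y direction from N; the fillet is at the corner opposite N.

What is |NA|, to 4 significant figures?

37.58

The virtual corner opposite N is at (-32.00, -25.30). A1 meets UA tangentially, so SA is at right angles to UA and the tangent condition forces SB to be normal to BV, with radius 5.6, so the center S sits 5.6 in from both sides at S = (-26.40, -19.70). That places the tangent points at A = (-32.00, -19.70) on UA and B = (-26.40, -25.30) on BV. Then |NA| = |A − N| = 37.58.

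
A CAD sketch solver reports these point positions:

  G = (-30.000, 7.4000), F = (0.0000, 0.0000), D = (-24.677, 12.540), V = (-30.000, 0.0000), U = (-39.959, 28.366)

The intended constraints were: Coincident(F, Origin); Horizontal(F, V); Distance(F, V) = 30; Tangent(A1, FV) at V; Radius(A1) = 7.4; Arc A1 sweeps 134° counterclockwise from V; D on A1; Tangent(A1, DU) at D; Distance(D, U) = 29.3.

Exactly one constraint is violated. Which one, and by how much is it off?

Distance(D, U) = 29.3 — off by 7.30.

F = (0.00, 0.00) ✓; F.y = 0.00, V.y = 0.00 ✓; |FV| = 30.00 ✓; ∠(GV, VF) = 90.00° ✓; |GV| = 7.400 ✓; bearing(G→D) − bearing(G→V) = 134.0° ✓; |GD| = 7.400 ✓; ∠(GD, DU) = 90.00° ✓; |DU| = 22.00 ✗.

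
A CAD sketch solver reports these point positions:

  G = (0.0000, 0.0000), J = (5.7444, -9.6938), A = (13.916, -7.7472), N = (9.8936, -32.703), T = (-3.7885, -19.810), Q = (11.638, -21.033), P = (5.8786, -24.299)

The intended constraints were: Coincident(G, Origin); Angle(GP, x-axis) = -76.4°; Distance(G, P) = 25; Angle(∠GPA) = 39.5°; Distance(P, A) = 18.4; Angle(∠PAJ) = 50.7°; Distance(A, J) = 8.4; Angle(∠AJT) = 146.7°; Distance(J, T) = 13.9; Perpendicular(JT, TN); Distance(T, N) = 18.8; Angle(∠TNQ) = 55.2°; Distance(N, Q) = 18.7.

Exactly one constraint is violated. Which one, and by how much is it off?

Distance(N, Q) = 18.7 — off by 6.90.

G = (0.00, 0.00) ✓; GP at -76.40° ✓; |GP| = 25.00 ✓; ∠GPA = 39.50° ✓; |PA| = 18.40 ✓; ∠PAJ = 50.70° ✓; |AJ| = 8.400 ✓; ∠AJT = 146.7° ✓; |JT| = 13.90 ✓; ∠(JT, TN) = 90.00° ✓; |TN| = 18.80 ✓; ∠TNQ = 55.20° ✓; |NQ| = 11.80 ✗.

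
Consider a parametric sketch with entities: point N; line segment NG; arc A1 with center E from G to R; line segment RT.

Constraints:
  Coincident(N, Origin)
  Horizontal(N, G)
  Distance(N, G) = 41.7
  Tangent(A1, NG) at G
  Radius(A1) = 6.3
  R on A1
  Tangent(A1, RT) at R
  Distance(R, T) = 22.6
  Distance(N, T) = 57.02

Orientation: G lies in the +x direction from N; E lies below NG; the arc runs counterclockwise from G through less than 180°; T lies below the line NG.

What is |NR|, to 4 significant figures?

37.84

Checks: ∠(EG, GN) = 90.00° ✓; |EG| = 6.300 ✓; |ER| = 6.300 ✓; ∠(ER, RT) = 90.00° ✓; |RT| = 22.60 ✓; |NT| = 57.02 ✓.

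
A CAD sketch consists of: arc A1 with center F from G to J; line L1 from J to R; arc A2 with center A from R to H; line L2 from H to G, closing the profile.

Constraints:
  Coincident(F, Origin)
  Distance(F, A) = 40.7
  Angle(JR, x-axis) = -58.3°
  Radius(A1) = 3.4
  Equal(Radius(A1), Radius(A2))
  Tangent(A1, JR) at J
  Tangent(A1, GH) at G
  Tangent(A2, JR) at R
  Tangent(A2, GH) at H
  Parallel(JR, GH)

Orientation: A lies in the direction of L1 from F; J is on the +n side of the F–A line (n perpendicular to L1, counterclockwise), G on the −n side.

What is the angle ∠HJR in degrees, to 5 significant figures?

9.4851°

The slot axis is L1's direction at -58.3°, so u = (cos -58.3°, sin -58.3°) = (0.52547, -0.85081) and n = (−sin -58.3°, cos -58.3°) = (0.85081, 0.52547). F is at the origin and A lies 40.7 along u from F, so A = 40.7·u = (21.387, -34.628). Tangency of A1 to both parallel lines with radius 3.4 puts J and G at F ± 3.4·n: J = (2.8928, 1.7866), G = (-2.8928, -1.7866). Equal radii place R and H the same way about A: R = A + 3.4·n = (24.279, -32.841), H = A − 3.4·n = (18.494, -36.415). Then cos ∠HJR = JH·JR / (|JH||JR|), giving 9.4851°.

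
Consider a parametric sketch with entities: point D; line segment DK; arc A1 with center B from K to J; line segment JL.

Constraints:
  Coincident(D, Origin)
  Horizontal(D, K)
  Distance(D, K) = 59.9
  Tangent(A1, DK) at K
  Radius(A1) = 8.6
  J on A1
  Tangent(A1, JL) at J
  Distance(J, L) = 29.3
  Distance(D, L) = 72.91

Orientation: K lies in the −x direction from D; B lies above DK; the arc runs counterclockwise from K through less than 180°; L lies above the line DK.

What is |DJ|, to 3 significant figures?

53.0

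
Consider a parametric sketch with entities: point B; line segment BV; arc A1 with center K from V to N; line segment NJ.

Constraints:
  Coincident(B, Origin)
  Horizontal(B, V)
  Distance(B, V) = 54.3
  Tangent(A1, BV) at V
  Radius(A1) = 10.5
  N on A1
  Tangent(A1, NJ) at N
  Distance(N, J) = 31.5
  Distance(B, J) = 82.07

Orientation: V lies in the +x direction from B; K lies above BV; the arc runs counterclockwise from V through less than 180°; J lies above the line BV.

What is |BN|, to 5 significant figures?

64.902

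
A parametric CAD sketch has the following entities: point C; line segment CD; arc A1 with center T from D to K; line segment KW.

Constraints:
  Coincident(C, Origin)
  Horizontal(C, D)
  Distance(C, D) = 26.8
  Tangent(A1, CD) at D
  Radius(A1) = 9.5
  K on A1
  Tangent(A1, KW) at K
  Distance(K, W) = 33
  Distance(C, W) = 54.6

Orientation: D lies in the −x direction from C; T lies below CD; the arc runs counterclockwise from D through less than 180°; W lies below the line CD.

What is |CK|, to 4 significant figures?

37.71

Checks: |TK| = 9.500 ✓; ∠(TK, KW) = 90.00° ✓; |KW| = 33.00 ✓; |CW| = 54.60 ✓.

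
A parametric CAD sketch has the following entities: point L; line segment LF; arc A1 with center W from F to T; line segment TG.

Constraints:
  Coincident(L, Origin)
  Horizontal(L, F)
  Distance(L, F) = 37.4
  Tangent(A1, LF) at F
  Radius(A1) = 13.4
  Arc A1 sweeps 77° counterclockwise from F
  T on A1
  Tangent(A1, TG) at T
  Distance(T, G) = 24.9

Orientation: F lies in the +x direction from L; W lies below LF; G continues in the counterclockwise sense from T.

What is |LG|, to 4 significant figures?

39.39

On A1, F sits at bearing 90° from W; a 77° counterclockwise sweep puts T at bearing 167°, so T = W + 13.4·(cos 167°, sin 167°) = (24.34, -10.39). Tangency of A1 to TG means the radius WT is perpendicular to TG, so TG runs along (−sin 167°, cos 167°); with |TG| = 24.9, G = (18.74, -34.65). Then |LG| = |G − L| = 39.39.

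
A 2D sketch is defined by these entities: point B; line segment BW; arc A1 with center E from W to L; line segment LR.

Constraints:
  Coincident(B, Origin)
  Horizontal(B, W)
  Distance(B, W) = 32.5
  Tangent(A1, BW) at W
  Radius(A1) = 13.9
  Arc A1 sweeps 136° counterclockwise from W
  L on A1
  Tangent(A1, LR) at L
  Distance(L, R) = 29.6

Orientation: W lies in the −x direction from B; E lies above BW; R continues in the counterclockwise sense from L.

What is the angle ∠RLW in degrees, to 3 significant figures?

112°

B is at the origin; B and W share the same y with |BW| = 32.5 and W on the −x side, so W = (-32.5, 0.00). Tangency of A1 to BW means the radius EW is perpendicular to BW, so E = W + (0, 13.9) = (-32.5, 13.9). On A1, W sits at bearing -90° from E; a 136° counterclockwise sweep puts L at bearing 46°, so L = E + 13.9·(cos 46°, sin 46°) = (-22.8, 23.9). The tangent condition forces EL to be normal to LR, so LR runs along (−sin 46°, cos 46°); with |LR| = 29.6, R = (-44.1, 44.5). Then cos ∠RLW = LR·LW / (|LR||LW|), giving 112°.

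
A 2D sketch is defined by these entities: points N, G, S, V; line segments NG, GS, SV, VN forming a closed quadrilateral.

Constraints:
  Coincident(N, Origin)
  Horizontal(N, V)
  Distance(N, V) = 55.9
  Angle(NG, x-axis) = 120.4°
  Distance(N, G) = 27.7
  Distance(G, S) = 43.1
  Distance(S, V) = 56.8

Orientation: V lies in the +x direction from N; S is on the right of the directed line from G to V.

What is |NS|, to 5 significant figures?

16.388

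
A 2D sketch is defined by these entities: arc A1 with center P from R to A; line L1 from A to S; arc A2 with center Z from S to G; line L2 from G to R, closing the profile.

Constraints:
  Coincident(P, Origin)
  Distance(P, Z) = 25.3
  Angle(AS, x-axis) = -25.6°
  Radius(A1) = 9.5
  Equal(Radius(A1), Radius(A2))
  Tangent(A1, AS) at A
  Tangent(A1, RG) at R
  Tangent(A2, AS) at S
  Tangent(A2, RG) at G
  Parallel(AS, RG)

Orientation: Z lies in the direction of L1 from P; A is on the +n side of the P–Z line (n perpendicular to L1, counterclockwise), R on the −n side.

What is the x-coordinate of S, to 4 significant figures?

26.92

Tangency of A1 to both parallel lines with radius 9.5 puts A and R at P ± 9.5·n: A = (4.105, 8.567), R = (-4.105, -8.567). Equal radii place S and G the same way about Z: S = Z + 9.5·n = (26.92, -2.364), G = Z − 9.5·n = (18.71, -19.50). So S.x = 26.92.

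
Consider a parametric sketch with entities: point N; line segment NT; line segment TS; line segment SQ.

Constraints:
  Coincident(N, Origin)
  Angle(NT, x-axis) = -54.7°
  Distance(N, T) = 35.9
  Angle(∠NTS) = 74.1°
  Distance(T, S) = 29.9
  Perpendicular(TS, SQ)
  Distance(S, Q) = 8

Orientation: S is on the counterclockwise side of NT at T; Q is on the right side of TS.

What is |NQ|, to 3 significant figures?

47.0

N is at the origin; NT runs at -54.7° with length 35.9, so T = 35.9·(cos -54.7°, sin -54.7°) = (20.7, -29.3). ∠NTS = 74.1°, so TS runs at -54.7° + (180° − 74.1°) = 51.2° from the x-axis; with |TS| = 29.9, S = T + 29.9·(cos 51.2°, sin 51.2°) = (39.5, -6.00). The perpendicularity gives SQ at right angles to TS; with |SQ| = 8.0 on the right of TS, Q = S + 8.0·(0.779, -0.627) = (45.7, -11.0). Then |NQ| = |Q − N| = 47.0.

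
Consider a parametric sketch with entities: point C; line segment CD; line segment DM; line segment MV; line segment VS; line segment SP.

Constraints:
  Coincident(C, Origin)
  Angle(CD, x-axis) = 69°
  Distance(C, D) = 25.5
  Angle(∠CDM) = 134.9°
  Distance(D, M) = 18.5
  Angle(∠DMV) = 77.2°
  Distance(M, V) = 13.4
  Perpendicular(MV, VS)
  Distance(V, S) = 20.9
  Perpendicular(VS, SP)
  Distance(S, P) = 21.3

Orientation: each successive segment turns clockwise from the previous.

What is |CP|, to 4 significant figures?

35.26

C is at the origin; CD runs at 69.0° with length 25.5, so D = (9.138, 23.81). ∠CDM = 134.9° gives DM at 23.90° from the x-axis; with |DM| = 18.5, M = (26.05, 31.30). ∠DMV = 77.2° gives MV at -78.90° from the x-axis; with |MV| = 13.4, V = (28.63, 18.15). MV is perpendicular to VS, so VS runs at -168.9°; with |VS| = 20.9, S = (8.123, 14.13). VS ⟂ SP, so SP runs at 101.1°; with |SP| = 21.3, P = (4.022, 35.03). Then |CP| = |P − C| = 35.26.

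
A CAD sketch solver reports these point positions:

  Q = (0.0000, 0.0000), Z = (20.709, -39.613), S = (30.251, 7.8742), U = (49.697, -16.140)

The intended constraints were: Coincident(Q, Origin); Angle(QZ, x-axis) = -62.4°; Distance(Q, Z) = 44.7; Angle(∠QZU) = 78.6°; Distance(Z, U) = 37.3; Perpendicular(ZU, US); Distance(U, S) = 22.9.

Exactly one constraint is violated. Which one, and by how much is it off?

Distance(U, S) = 22.9 — off by 8.00.

Q = (0.00, 0.00) ✓; QZ at -62.40° ✓; |QZ| = 44.70 ✓; ∠QZU = 78.60° ✓; |ZU| = 37.30 ✓; ∠(ZU, US) = 90.00° ✓; |US| = 30.90 ✗.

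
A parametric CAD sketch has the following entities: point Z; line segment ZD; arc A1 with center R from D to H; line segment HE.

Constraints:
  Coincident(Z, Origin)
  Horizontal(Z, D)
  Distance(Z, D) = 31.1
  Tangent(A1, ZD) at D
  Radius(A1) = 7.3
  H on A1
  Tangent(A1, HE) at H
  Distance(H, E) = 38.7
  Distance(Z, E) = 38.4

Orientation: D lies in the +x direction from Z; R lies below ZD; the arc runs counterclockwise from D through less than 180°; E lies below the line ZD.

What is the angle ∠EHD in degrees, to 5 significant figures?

149.19°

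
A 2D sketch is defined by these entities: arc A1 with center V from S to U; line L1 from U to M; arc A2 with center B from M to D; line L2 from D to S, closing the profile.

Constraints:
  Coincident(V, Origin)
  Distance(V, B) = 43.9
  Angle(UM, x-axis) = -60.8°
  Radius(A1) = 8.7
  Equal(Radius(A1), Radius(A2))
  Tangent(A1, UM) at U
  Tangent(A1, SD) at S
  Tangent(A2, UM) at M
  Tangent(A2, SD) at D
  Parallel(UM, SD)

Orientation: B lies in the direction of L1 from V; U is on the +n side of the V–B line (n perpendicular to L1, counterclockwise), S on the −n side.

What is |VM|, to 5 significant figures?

44.754

The slot axis is L1's direction at -60.8°, so u = (cos -60.8°, sin -60.8°) = (0.48786, -0.87292) and n = (−sin -60.8°, cos -60.8°) = (0.87292, 0.48786). V is at the origin and B lies 43.9 along u from V, so B = 43.9·u = (21.417, -38.321). Tangency of A1 to both parallel lines with radius 8.7 puts U and S at V ± 8.7·n: U = (7.5944, 4.2444), S = (-7.5944, -4.2444). Equal radii place M and D the same way about B: M = B + 8.7·n = (29.011, -34.077), D = B − 8.7·n = (13.823, -42.566). Then |VM| = |M − V| = 44.754.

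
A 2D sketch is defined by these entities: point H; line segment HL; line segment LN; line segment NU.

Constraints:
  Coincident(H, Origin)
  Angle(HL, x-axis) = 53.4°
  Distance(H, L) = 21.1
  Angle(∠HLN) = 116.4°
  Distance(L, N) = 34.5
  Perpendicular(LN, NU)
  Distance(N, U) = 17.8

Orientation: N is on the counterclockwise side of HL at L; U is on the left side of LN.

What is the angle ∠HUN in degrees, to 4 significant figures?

91.44°

H is at the origin; HL runs at 53.4° with length 21.1, so L = 21.1·(cos 53.4°, sin 53.4°) = (12.58, 16.94). ∠HLN = 116.4°, so LN runs at 53.4° + (180° − 116.4°) = 117.0° from the x-axis; with |LN| = 34.5, N = L + 34.5·(cos 117.0°, sin 117.0°) = (-3.082, 47.68). LN ⟂ NU; with |NU| = 17.8 on the left of LN, U = N + 17.8·(-0.8910, -0.4540) = (-18.94, 39.60). Then cos ∠HUN = UH·UN / (|UH||UN|), giving 91.44°.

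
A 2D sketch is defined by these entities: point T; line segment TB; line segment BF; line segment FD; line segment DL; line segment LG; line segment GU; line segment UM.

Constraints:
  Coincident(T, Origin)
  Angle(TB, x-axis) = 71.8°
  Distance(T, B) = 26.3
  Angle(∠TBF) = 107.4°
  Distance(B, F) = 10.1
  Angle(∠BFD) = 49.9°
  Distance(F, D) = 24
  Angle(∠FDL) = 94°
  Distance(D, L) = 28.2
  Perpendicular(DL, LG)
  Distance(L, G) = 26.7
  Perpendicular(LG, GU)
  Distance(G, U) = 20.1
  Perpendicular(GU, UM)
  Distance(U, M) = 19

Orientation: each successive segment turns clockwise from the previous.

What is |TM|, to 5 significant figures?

17.739

T is at the origin; TB runs at 71.8° with length 26.3, so B = (8.2144, 24.984). ∠TBF = 107.4° gives BF at -0.80000° from the x-axis; with |BF| = 10.1, F = (18.313, 24.843). ∠BFD = 49.9° gives FD at -130.90° from the x-axis; with |FD| = 24.0, D = (2.5996, 6.7028). ∠FDL = 94.0° gives DL at 143.10° from the x-axis; with |DL| = 28.2, L = (-19.951, 23.635). DL ⟂ LG, so LG runs at 53.100°; with |LG| = 26.7, G = (-3.9202, 44.986). LG ⟂ GU, so GU runs at -36.900°; with |GU| = 20.1, U = (12.153, 32.918). The perpendicularity gives UM at right angles to GU, so UM runs at -126.90°; with |UM| = 19.0, M = (0.74543, 17.724). Then |TM| = |M − T| = 17.739.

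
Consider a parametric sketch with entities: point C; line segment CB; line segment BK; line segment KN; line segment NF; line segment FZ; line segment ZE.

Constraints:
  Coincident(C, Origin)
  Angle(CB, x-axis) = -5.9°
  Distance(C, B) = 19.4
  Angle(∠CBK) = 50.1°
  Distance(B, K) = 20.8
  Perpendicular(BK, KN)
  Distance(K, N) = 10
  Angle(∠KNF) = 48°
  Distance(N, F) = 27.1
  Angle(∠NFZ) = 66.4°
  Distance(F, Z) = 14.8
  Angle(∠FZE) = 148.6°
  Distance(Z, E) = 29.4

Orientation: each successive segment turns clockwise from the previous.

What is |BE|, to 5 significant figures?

44.613

C is at the origin; CB runs at -5.9° with length 19.4, so B = (19.297, -1.9942). ∠CBK = 50.1° gives BK at -135.80° from the x-axis; with |BK| = 20.8, K = (4.3855, -16.495). The perpendicularity gives KN at right angles to BK, so KN runs at 134.20°; with |KN| = 10.0, N = (-2.5862, -9.3261). ∠KNF = 48.0° gives NF at 2.2000° from the x-axis; with |NF| = 27.1, F = (24.494, -8.2858). ∠NFZ = 66.4° gives FZ at -111.40° from the x-axis; with |FZ| = 14.8, Z = (19.094, -22.065). ∠FZE = 148.6° gives ZE at -142.80° from the x-axis; with |ZE| = 29.4, E = (-4.3243, -39.841). Then |BE| = |E − B| = 44.613.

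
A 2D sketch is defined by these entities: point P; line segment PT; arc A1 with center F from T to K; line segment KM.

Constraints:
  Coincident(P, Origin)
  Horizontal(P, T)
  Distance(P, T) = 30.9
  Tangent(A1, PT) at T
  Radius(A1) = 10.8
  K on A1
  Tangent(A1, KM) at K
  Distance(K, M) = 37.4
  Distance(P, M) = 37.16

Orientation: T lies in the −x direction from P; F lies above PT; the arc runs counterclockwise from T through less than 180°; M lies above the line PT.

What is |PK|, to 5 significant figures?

22.290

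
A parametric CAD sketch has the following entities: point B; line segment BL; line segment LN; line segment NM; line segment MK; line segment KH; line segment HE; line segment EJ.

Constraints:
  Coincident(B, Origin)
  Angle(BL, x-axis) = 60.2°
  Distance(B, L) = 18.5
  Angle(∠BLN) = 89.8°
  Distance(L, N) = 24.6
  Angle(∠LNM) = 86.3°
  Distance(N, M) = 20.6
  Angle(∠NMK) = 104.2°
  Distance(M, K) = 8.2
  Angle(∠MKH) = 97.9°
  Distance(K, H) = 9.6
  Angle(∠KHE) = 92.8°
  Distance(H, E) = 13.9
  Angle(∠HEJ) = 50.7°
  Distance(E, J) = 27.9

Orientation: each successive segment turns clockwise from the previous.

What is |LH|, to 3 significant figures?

17.8

∠NMK = 104.2° gives MK at 160° from the x-axis; with |MK| = 8.2, K = (11.3, -10.6). ∠MKH = 97.9° gives KH at 78.4° from the x-axis; with |KH| = 9.6, H = (13.3, -1.24). Then |LH| = |H − L| = 17.8.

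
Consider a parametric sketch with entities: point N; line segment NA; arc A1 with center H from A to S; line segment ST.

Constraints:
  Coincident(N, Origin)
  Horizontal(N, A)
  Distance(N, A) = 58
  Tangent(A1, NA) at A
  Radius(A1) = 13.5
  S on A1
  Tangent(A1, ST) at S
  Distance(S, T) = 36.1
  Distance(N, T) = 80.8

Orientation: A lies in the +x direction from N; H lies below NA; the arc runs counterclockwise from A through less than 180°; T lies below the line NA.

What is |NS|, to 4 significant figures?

49.88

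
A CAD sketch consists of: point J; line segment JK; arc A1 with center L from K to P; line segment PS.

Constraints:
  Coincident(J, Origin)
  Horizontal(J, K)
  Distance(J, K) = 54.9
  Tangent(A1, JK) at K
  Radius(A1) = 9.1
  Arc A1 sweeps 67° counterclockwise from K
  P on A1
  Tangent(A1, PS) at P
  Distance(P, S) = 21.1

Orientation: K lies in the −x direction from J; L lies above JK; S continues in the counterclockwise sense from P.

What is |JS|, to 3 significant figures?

45.7

J is at the origin; JK is horizontal with |JK| = 54.9 and K on the −x side, so K = (-54.9, 0.00). Since A1 is tangent to JK there, LK ⟂ JK, so L = K + (0, 9.1) = (-54.9, 9.10). On A1, K sits at bearing -90° from L; a 67° counterclockwise sweep puts P at bearing -23°, so P = L + 9.1·(cos -23°, sin -23°) = (-46.5, 5.54). Since A1 is tangent to PS there, LP ⟂ PS, so PS runs along (−sin -23°, cos -23°); with |PS| = 21.1, S = (-38.3, 25.0). Then |JS| = |S − J| = 45.7.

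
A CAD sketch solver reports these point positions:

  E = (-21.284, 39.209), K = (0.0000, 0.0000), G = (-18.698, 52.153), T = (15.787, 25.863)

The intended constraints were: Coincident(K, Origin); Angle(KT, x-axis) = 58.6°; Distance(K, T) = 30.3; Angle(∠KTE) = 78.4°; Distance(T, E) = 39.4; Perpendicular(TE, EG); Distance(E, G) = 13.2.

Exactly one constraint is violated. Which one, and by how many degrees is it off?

Perpendicular(TE, EG) — off by 8.50°.

K = (0.00, 0.00) ✓; KT at 58.60° ✓; |KT| = 30.30 ✓; ∠KTE = 78.40° ✓; |TE| = 39.40 ✓; ∠(TE, EG) = 81.50° ✗; |EG| = 13.20 ✓.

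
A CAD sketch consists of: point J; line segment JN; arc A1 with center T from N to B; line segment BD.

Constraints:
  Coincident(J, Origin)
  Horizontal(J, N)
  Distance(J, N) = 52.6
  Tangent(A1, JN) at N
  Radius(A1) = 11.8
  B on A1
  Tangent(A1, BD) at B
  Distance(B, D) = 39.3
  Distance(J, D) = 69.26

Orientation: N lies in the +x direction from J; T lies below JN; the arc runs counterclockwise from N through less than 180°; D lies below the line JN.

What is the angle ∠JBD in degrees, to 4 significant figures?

114.6°

J is at the origin; J and N share the same y with |JN| = 52.6 and N on the +x side, so N = (52.60, 0.000). The tangent condition forces TN to be normal to JN, so T = N + (0, -11.8) = (52.60, -11.80). Since TB ⟂ BD (tangency), |TD| = √(11.8² + 39.3²) = 41.03 regardless of where B sits on A1. So D lies on both circle(J, 69.26) and circle(T, 41.03); the below-JN intersection is D = (45.50, -52.21). B is the foot of the tangent from D: B = (40.88, -13.19).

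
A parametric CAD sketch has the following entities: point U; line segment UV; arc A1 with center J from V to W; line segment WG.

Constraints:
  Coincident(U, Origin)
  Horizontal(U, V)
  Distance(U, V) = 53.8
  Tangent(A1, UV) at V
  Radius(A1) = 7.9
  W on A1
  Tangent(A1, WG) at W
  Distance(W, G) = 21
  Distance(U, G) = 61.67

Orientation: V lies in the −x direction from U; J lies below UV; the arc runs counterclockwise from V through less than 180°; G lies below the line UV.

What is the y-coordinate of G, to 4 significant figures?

-30.34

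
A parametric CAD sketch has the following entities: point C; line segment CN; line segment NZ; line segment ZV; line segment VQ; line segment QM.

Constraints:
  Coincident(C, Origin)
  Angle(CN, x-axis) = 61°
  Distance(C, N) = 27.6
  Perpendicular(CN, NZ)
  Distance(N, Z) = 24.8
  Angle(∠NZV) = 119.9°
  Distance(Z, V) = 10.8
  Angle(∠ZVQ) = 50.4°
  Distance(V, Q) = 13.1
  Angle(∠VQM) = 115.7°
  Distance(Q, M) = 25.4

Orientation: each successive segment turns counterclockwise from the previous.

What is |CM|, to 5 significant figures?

46.021

C is at the origin; CN runs at 61.0° with length 27.6, so N = (13.381, 24.140). CN ⟂ NZ, so NZ runs at 151.00°; with |NZ| = 24.8, Z = (-8.3098, 36.163). ∠NZV = 119.9° gives ZV at -148.90° from the x-axis; with |ZV| = 10.8, V = (-17.558, 30.584). ∠ZVQ = 50.4° gives VQ at -19.300° from the x-axis; with |VQ| = 13.1, Q = (-5.1937, 26.254). ∠VQM = 115.7° gives QM at 45.000° from the x-axis; with |QM| = 25.4, M = (12.767, 44.215). Then |CM| = |M − C| = 46.021.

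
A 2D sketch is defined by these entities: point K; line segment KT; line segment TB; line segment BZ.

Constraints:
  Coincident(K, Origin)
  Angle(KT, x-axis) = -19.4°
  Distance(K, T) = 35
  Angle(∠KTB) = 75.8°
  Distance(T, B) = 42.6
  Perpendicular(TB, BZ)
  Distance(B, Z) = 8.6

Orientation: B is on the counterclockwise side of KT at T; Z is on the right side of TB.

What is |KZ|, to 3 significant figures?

54.5

∠KTB = 75.8°, so TB runs at -19.4° + (180° − 75.8°) = 84.8° from the x-axis; with |TB| = 42.6, B = T + 42.6·(cos 84.8°, sin 84.8°) = (36.9, 30.8). TB ⟂ BZ; with |BZ| = 8.6 on the right of TB, Z = B + 8.6·(0.996, -0.0906) = (45.4, 30.0). Then |KZ| = |Z − K| = 54.5.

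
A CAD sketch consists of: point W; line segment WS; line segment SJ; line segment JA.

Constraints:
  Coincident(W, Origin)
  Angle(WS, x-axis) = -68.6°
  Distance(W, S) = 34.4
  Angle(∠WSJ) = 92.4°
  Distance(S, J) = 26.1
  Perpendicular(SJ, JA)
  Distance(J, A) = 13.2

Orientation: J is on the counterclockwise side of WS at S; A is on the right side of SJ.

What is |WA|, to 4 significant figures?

54.97

∠WSJ = 92.4°, so SJ runs at -68.6° + (180° − 92.4°) = 19.00° from the x-axis; with |SJ| = 26.1, J = S + 26.1·(cos 19.00°, sin 19.00°) = (37.23, -23.53). The perpendicularity gives JA at right angles to SJ; with |JA| = 13.2 on the right of SJ, A = J + 13.2·(0.3256, -0.9455) = (41.53, -36.01). Then |WA| = |A − W| = 54.97.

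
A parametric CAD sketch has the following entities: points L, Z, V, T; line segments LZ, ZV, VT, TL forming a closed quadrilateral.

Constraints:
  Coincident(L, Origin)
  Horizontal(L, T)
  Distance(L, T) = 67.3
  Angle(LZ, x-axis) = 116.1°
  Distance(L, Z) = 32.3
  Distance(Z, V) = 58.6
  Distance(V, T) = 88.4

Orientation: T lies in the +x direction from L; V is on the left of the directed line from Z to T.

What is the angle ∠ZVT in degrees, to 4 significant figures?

68.70°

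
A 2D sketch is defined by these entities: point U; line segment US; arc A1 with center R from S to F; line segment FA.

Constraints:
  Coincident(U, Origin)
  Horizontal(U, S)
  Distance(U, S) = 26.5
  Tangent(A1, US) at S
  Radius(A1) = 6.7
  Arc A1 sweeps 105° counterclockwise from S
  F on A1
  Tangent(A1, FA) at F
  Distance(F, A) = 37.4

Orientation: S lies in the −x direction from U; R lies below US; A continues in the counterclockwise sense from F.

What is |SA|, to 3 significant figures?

44.7

U is at the origin; US is horizontal with |US| = 26.5 and S on the −x side, so S = (-26.5, 0.00). Since A1 is tangent to US there, RS ⟂ US, so R = S + (0, -6.7) = (-26.5, -6.70). On A1, S sits at bearing 90° from R; a 105° counterclockwise sweep puts F at bearing 195°, so F = R + 6.7·(cos 195°, sin 195°) = (-33.0, -8.43). A1 meets FA tangentially, so RF is at right angles to FA, so FA runs along (−sin 195°, cos 195°); with |FA| = 37.4, A = (-23.3, -44.6). Then |SA| = |A − S| = 44.7.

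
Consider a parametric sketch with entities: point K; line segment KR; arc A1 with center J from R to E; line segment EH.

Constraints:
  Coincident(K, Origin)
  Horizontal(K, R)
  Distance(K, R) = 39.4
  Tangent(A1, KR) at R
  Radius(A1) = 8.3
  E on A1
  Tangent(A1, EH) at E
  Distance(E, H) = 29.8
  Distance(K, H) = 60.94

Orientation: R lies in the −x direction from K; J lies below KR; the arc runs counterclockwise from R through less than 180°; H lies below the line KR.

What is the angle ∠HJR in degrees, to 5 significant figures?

164.78°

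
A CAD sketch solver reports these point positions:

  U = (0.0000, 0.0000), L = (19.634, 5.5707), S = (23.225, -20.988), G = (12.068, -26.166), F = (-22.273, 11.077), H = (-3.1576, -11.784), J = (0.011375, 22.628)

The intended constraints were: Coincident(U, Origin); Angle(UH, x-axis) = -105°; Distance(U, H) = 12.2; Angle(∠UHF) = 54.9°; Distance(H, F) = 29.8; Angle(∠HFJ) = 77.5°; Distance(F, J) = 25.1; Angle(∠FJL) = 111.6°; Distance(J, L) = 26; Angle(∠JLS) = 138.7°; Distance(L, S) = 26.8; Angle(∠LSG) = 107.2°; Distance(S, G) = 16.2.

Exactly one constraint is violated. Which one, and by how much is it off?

Distance(S, G) = 16.2 — off by 3.90.

U = (0.00, 0.00) ✓; UH at -105.0° ✓; |UH| = 12.20 ✓; ∠UHF = 54.90° ✓; |HF| = 29.80 ✓; ∠HFJ = 77.50° ✓; |FJ| = 25.10 ✓; ∠FJL = 111.6° ✓; |JL| = 26.00 ✓; ∠JLS = 138.7° ✓; |LS| = 26.80 ✓; ∠LSG = 107.2° ✓; |SG| = 12.30 ✗.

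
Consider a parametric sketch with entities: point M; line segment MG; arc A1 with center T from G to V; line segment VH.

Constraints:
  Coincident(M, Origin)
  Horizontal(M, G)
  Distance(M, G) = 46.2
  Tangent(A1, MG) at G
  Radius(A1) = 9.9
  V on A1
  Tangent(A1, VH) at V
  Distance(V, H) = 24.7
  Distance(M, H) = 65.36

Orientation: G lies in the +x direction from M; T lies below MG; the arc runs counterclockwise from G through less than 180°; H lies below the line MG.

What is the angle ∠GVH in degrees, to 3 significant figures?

114°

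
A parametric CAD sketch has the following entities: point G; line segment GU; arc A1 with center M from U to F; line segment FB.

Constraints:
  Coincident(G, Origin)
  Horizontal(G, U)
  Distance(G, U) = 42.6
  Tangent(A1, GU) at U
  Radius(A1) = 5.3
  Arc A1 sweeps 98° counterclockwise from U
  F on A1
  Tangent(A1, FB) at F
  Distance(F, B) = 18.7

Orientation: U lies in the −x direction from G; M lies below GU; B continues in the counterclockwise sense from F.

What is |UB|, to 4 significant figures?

24.70

G is at the origin; G and U share the same y with |GU| = 42.6 and U on the −x side, so U = (-42.60, 0.000). A1 meets GU tangentially, so MU is at right angles to GU, so M = U + (0, -5.3) = (-42.60, -5.300). On A1, U sits at bearing 90° from M; a 98° counterclockwise sweep puts F at bearing 188°, so F = M + 5.3·(cos 188°, sin 188°) = (-47.85, -6.038). Since A1 is tangent to FB there, MF ⟂ FB, so FB runs along (−sin 188°, cos 188°); with |FB| = 18.7, B = (-45.25, -24.56). Then |UB| = |B − U| = 24.70.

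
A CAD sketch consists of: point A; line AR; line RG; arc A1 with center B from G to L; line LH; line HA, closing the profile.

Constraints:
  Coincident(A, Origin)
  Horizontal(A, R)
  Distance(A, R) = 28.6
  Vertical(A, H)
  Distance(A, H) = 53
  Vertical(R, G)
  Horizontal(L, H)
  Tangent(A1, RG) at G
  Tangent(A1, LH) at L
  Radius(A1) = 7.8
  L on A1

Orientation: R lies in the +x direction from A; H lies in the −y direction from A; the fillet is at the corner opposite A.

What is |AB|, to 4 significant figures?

49.76

AH is vertical with |AH| = 53.0 and H on the −y side, so H = (0.000, -53.00). The virtual corner opposite A is at (28.60, -53.00). The tangent condition forces BG to be normal to RG and since A1 is tangent to LH there, BL ⟂ LH, with radius 7.8, so the center B sits 7.8 in from both sides at B = (20.80, -45.20). Then |AB| = |B − A| = 49.76.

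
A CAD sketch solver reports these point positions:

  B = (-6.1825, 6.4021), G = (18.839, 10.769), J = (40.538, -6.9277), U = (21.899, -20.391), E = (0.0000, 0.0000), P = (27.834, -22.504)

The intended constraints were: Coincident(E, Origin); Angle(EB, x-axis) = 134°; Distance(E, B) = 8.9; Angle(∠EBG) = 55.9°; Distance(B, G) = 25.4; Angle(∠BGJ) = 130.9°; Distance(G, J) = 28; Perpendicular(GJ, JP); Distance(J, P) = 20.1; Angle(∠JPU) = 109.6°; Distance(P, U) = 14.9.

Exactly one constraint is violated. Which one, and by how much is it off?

Distance(P, U) = 14.9 — off by 8.60.

E = (0.00, 0.00) ✓; EB at 134.0° ✓; |EB| = 8.900 ✓; ∠EBG = 55.90° ✓; |BG| = 25.40 ✓; ∠BGJ = 130.9° ✓; |GJ| = 28.00 ✓; ∠(GJ, JP) = 90.00° ✓; |JP| = 20.10 ✓; ∠JPU = 109.6° ✓; |PU| = 6.300 ✗.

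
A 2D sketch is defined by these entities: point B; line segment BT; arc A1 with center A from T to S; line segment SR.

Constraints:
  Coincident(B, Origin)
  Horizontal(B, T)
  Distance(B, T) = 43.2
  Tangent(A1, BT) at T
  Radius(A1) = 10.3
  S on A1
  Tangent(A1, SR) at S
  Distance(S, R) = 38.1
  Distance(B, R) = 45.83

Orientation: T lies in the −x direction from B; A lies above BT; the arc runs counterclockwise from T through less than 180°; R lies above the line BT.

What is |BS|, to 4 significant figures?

34.27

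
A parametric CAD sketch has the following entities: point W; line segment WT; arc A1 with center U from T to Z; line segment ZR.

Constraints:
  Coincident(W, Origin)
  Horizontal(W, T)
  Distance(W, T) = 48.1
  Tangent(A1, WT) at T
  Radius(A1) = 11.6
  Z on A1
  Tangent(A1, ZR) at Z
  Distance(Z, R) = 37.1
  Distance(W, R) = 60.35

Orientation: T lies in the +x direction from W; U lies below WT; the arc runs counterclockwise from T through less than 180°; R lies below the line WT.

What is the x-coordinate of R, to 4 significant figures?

35.90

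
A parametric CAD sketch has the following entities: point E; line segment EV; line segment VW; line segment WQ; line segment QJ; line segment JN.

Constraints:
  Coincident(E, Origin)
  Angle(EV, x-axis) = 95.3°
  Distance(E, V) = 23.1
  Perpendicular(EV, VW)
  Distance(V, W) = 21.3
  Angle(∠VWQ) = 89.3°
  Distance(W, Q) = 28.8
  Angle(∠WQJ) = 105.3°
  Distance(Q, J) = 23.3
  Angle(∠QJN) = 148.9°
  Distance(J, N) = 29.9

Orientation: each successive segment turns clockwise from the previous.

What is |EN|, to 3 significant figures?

30.4

∠WQJ = 105.3° gives QJ at -160° from the x-axis; with |QJ| = 23.3, J = (-0.524, -11.7). ∠QJN = 148.9° gives JN at 169° from the x-axis; with |JN| = 29.9, N = (-29.9, -5.86). Then |EN| = |N − E| = 30.4.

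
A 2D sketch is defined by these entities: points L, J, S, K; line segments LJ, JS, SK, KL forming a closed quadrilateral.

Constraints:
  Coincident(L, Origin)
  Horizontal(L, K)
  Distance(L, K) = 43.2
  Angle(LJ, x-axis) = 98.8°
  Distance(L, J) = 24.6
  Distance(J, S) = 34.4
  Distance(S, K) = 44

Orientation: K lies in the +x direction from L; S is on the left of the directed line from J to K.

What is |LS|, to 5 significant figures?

48.557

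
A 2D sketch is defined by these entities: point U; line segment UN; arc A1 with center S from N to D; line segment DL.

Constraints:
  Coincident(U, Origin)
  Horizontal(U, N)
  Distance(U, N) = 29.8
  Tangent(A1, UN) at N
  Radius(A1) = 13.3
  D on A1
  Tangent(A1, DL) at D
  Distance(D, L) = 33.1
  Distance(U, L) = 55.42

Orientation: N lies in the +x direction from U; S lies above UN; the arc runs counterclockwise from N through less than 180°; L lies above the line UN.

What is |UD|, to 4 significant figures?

45.92

U is at the origin; U and N share the same y with |UN| = 29.8 and N on the +x side, so N = (29.80, 0.000). The tangent condition forces SN to be normal to UN, so S = N + (0, 13.3) = (29.80, 13.30). Since SD ⟂ DL (tangency), |SL| = √(13.3² + 33.1²) = 35.67 regardless of where D sits on A1. So L lies on both circle(U, 55.42) and circle(S, 35.67); the above-UN intersection is L = (26.27, 48.80). D is the foot of the tangent from L: D = (41.59, 19.46).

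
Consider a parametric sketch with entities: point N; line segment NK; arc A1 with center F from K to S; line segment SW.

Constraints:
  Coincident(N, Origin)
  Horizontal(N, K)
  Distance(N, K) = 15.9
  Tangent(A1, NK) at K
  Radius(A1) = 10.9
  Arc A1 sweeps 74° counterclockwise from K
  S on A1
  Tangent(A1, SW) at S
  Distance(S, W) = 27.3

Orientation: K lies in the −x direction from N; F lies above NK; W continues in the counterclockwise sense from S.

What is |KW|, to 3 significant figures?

38.6

N is at the origin; N and K share the same y with |NK| = 15.9 and K on the −x side, so K = (-15.9, 0.00). Tangency of A1 to NK means the radius FK is perpendicular to NK, so F = K + (0, 10.9) = (-15.9, 10.9). On A1, K sits at bearing -90° from F; a 74° counterclockwise sweep puts S at bearing -16°, so S = F + 10.9·(cos -16°, sin -16°) = (-5.42, 7.90). The tangent condition forces FS to be normal to SW, so SW runs along (−sin -16°, cos -16°); with |SW| = 27.3, W = (2.10, 34.1). Then |KW| = |W − K| = 38.6.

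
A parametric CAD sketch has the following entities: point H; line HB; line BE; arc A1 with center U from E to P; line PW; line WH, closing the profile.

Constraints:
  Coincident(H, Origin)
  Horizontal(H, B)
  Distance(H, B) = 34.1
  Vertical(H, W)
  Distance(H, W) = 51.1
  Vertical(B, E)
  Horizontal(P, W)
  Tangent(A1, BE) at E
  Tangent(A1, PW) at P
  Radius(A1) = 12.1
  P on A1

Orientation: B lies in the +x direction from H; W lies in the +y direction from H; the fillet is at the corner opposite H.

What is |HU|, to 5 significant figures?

44.777

H is at the origin; HB is horizontal with |HB| = 34.1 and B on the +x side, so B = (34.100, 0.0000). H and W share the same x with |HW| = 51.1 and W on the +y side, so W = (0.0000, 51.100). The virtual corner opposite H is at (34.100, 51.100). Since A1 is tangent to BE there, UE ⟂ BE and the tangent condition forces UP to be normal to PW, with radius 12.1, so the center U sits 12.1 in from both sides at U = (22.000, 39.000). Then |HU| = |U − H| = 44.777.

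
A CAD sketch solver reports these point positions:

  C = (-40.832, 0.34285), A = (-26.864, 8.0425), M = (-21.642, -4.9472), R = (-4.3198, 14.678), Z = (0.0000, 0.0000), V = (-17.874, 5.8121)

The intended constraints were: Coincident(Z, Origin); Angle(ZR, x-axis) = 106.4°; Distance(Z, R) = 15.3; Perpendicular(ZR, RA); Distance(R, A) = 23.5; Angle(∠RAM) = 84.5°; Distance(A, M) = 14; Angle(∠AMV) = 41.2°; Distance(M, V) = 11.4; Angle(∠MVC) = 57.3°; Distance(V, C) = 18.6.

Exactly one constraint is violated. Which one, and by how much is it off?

Distance(V, C) = 18.6 — off by 5.00.

Z = (0.00, 0.00) ✓; ZR at 106.4° ✓; |ZR| = 15.30 ✓; ∠(ZR, RA) = 90.00° ✓; |RA| = 23.50 ✓; ∠RAM = 84.50° ✓; |AM| = 14.00 ✓; ∠AMV = 41.20° ✓; |MV| = 11.40 ✓; ∠MVC = 57.30° ✓; |VC| = 23.60 ✗.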